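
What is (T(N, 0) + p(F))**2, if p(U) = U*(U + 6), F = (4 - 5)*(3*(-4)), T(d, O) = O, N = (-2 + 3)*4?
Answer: 46656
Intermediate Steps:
N = 4 (N = 1*4 = 4)
F = 12 (F = -1*(-12) = 12)
p(U) = U*(6 + U)
(T(N, 0) + p(F))**2 = (0 + 12*(6 + 12))**2 = (0 + 12*18)**2 = (0 + 216)**2 = 216**2 = 46656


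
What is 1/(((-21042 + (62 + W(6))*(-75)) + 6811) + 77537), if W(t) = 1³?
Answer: 1/58581 ≈ 1.7070e-5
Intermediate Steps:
W(t) = 1
1/(((-21042 + (62 + W(6))*(-75)) + 6811) + 77537) = 1/(((-21042 + (62 + 1)*(-75)) + 6811) + 77537) = 1/(((-21042 + 63*(-75)) + 6811) + 77537) = 1/(((-21042 - 4725) + 6811) + 77537) = 1/((-25767 + 6811) + 77537) = 1/(-18956 + 77537) = 1/58581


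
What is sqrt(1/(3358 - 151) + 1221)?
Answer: 2*sqrt(3139450959)/3207 ≈ 34.943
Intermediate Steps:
sqrt(1/(3358 - 151) + 1221) = sqrt(1/3207 + 1221) = sqrt(3915748/3207) = 2*sqrt(3139450959)/3207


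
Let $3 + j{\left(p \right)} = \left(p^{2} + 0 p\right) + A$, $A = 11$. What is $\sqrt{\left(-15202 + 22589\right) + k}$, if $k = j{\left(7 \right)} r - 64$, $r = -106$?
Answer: $\sqrt{1281} \approx 35.791$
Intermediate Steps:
$j{\left(p \right)} = 8 + p^{2}$ ($j{\left(p \right)} = -3 + \left(\left(p^{2} + 0 p\right) + 11\right) = -3 + \left(\left(p^{2} + 0\right) + 11\right) = -3 + \left(p^{2} + 11\right) = -3 + \left(11 + p^{2}\right) = 8 + p^{2}$)
$k = -6106$ ($k = \left(8 + 7^{2}\right) \left(-106\right) - 64 = \left(8 + 49\right) \left(-106\right) - 64 = 57 \left(-106\right) - 64 = -6042 - 64 = -6106$)
$\sqrt{\left(-15202 + 22589\right) + k} = \sqrt{\left(-15202 + 22589\right) - 6106} = \sqrt{7387 - 6106} = \sqrt{1281}$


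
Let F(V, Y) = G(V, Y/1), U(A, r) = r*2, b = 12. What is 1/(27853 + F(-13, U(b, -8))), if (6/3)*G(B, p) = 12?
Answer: 1/27859 ≈ 3.5895e-5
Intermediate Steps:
U(A, r) = 2*r
G(B, p) = 6 (G(B, p) = (½)*12 = 6)
F(V, Y) = 6
1/(27853 + F(-13, U(b, -8))) = 1/(27853 + 6) = 1/27859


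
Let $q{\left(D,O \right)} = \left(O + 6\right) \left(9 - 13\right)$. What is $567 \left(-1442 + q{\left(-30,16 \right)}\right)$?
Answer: $-867510$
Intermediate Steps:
$q{\left(D,O \right)} = -24 - 4 O$ ($q{\left(D,O \right)} = \left(6 + O\right) \left(-4\right) = -24 - 4 O$)
$567 \left(-1442 + q{\left(-30,16 \right)}\right) = 567 \left(-1442 - 88\right) = 567 \left(-1530\right) = -867510$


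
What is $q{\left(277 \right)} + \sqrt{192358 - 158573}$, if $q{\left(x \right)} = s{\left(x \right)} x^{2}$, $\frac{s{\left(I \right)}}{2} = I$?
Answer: $42507866 + \sqrt{33785} \approx 4.2508 \cdot 10^{7}$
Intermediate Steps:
$s{\left(I \right)} = 2 I$
$q{\left(x \right)} = 2 x^{3}$ ($q{\left(x \right)} = 2 x x^{2} = 2 x^{3}$)
$q{\left(277 \right)} + \sqrt{192358 - 158573} = 2 \cdot 277^{3} + \sqrt{192358 - 158573} = 2 \cdot 21253933 + \sqrt{33785} = 42507866 + \sqrt{33785}$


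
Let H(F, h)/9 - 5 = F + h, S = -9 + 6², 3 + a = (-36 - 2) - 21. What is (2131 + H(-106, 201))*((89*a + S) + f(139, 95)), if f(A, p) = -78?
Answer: -16879639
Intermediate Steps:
a = -62 (a = -3 + ((-36 - 2) - 21) = -3 + (-38 - 21) = -3 - 59 = -62)
S = 27 (S = -9 + 36 = 27)
H(F, h) = 45 + 9*F + 9*h (H(F, h) = 45 + 9*(F + h) = 45 + (9*F + 9*h) = 45 + 9*F + 9*h)
(2131 + H(-106, 201))*((89*a + S) + f(139, 95)) = (2131 + (45 + 9*(-106) + 9*201))*((89*(-62) + 27) - 78) = (2131 + (45 - 954 + 1809))*((-5518 + 27) - 78) = (2131 + 900)*(-5491 - 78) = 3031*(-5569) = -16879639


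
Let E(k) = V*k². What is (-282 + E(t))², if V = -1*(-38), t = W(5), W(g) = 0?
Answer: 79524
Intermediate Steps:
t = 0
V = 38
E(k) = 38*k²
(-282 + E(t))² = (-282 + 38*0²)² = (-282 + 38*0)² = (-282 + 0)² = (-282)² = 79524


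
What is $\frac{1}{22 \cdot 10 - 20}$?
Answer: $\frac{1}{200} \approx 0.005$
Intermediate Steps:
$\frac{1}{22 \cdot 10 - 20} = \frac{1}{220 - 20} = \frac{1}{200}$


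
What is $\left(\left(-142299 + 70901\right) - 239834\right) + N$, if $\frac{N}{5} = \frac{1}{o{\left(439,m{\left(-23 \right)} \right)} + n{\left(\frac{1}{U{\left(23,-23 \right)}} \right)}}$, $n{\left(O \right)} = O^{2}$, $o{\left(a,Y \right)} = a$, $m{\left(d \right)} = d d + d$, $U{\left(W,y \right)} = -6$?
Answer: $- \frac{983804316}{3161} \approx -3.1123 \cdot 10^{5}$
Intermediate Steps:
$m{\left(d \right)} = d + d^{2}$ ($m{\left(d \right)} = d^{2} + d = d + d^{2}$)
$N = \frac{36}{3161}$ ($N = \frac{5}{439 + \left(\frac{1}{-6}\right)^{2}} = \frac{5}{439 + \left(- \frac{1}{6}\right)^{2}} = \frac{5}{439 + \frac{1}{36}} = \frac{5}{\frac{15805}{36}} = 5 \cdot \frac{36}{15805} = \frac{36}{3161} \approx 0.011389$)
$\left(\left(-142299 + 70901\right) - 239834\right) + N = \left(\left(-142299 + 70901\right) - 239834\right) + \frac{36}{3161} = \left(-71398 - 239834\right) + \frac{36}{3161} = -311232 + \frac{36}{3161} = - \frac{983804316}{3161}$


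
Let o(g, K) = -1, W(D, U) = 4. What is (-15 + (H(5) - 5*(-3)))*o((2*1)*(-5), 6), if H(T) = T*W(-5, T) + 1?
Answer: -21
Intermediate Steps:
H(T) = 1 + 4*T (H(T) = T*4 + 1 = 4*T + 1 = 1 + 4*T)
(-15 + (H(5) - 5*(-3)))*o((2*1)*(-5), 6) = (-15 + ((1 + 4*5) - 5*(-3)))*(-1) = (-15 + ((1 + 20) + 15))*(-1) = (-15 + (21 + 15))*(-1) = (-15 + 36)*(-1) = 21*(-1) = -21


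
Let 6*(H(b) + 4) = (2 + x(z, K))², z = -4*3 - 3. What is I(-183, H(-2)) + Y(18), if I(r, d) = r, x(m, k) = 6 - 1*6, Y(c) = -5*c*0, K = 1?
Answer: -183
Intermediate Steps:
Y(c) = 0
z = -15 (z = -12 - 3 = -15)
x(m, k) = 0 (x(m, k) = 6 - 6 = 0)
H(b) = -10/3 (H(b) = -4 + (2 + 0)²/6 = -4 + (⅙)*2² = -4 + (⅙)*4 = -4 + ⅔ = -10/3)
I(-183, H(-2)) + Y(18) = -183 + 0 = -183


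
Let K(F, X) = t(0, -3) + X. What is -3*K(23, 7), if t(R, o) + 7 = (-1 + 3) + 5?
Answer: -21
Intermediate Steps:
t(R, o) = 0 (t(R, o) = -7 + ((-1 + 3) + 5) = -7 + (2 + 5) = -7 + 7 = 0)
K(F, X) = X (K(F, X) = 0 + X = X)
-3*K(23, 7) = -3*7 = -21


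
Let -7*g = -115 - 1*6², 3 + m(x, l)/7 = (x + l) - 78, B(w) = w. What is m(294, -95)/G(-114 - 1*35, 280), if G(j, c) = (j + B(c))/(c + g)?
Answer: 249098/131 ≈ 1901.5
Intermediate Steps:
m(x, l) = -567 + 7*l + 7*x (m(x, l) = -21 + 7*((x + l) - 78) = -21 + 7*((l + x) - 78) = -21 + 7*(-78 + l + x) = -21 + (-546 + 7*l + 7*x) = -567 + 7*l + 7*x)
g = 151/7 (g = -(-115 - 1*6²)/7 = -(-115 - 1*36)/7 = -(-115 - 36)/7 = -⅐*(-151) = 151/7 ≈ 21.571)
G(j, c) = (c + j)/(151/7 + c) (G(j, c) = (j + c)/(c + 151/7) = (c + j)/(151/7 + c))
m(294, -95)/G(-114 - 1*35, 280) = (-567 + 7*(-95) + 7*294)/((7*(280 + (-114 - 1*35))/(151 + 7*280))) = (-567 - 665 + 2058)/((7*(280 + (-114 - 35))/(151 + 1960))) = 826/((7*(280 - 149)/2111)) = 826/((7*(1/2111)*131)) = 826/(917/2111) = 826*(2111/917) = 249098/131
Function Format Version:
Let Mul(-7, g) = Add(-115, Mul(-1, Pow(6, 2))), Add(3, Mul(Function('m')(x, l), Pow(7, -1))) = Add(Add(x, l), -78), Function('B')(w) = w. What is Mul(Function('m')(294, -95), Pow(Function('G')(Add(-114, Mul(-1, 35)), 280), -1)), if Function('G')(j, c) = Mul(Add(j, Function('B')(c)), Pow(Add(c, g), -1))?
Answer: Rational(249098, 131) ≈ 1901.5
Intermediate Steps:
Function('m')(x, l) = Add(-567, Mul(7, l), Mul(7, x)) (Function('m')(x, l) = Add(-21, Mul(7, Add(Add(x, l), -78))) = Add(-21, Mul(7, Add(Add(l, x), -78))) = Add(-21, Mul(7, Add(-78, l, x))) = Add(-21, Add(-546, Mul(7, l), Mul(7, x))) = Add(-567, Mul(7, l), Mul(7, x)))
g = Rational(151, 7) (g = Mul(Rational(-1, 7), Add(-115, Mul(-1, Pow(6, 2)))) = Mul(Rational(-1, 7), Add(-115, Mul(-1, 36))) = Mul(Rational(-1, 7), Add(-115, -36)) = Mul(Rational(-1, 7), -151) = Rational(151, 7) ≈ 21.571)
Function('G')(j, c) = Mul(Pow(Add(Rational(151, 7), c), -1), Add(c, j)) (Function('G')(j, c) = Mul(Add(j, c), Pow(Add(c, Rational(151, 7)), -1)) = Mul(Add(c, j), Pow(Add(Rational(151, 7), c), -1)) = Mul(Pow(Add(Rational(151, 7), c), -1), Add(c, j)))
Mul(Function('m')(294, -95), Pow(Function('G')(Add(-114, Mul(-1, 35)), 280), -1)) = Mul(Add(-567, Mul(7, -95), Mul(7, 294)), Pow(Mul(7, Pow(Add(151, Mul(7, 280)), -1), Add(280, Add(-114, Mul(-1, 35)))), -1)) = Mul(Add(-567, -665, 2058), Pow(Mul(7, Pow(Add(151, 1960), -1), Add(280, Add(-114, -35))), -1)) = Mul(826, Pow(Mul(7, Pow(2111, -1), Add(280, -149)), -1)) = Mul(826, Pow(Mul(7, Rational(1, 2111), 131), -1)) = Mul(826, Pow(Rational(917, 2111), -1)) = Mul(826, Rational(2111, 917)) = Rational(249098, 131)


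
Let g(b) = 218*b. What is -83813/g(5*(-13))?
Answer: 83813/14170 ≈ 5.9148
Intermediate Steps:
-83813/g(5*(-13)) = -83813/(218*(5*(-13))) = -83813/(218*(-65)) = -83813/(-14170) = -83813*(-1/14170) = 83813/14170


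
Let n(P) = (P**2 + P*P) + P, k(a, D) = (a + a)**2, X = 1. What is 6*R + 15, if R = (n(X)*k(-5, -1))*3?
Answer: 5415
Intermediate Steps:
k(a, D) = 4*a**2 (k(a, D) = (2*a)**2 = 4*a**2)
n(P) = P + 2*P**2 (n(P) = (P**2 + P**2) + P = 2*P**2 + P = P + 2*P**2)
R = 900 (R = ((1*(1 + 2*1))*(4*(-5)**2))*3 = ((1*(1 + 2))*(4*25))*3 = ((1*3)*100)*3 = (3*100)*3 = 300*3 = 900)
6*R + 15 = 6*900 + 15 = 5400 + 15 = 5415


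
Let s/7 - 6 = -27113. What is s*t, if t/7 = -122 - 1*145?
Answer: 354640881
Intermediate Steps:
s = -189749 (s = 42 + 7*(-27113) = 42 - 189791 = -189749)
t = -1869 (t = 7*(-122 - 1*145) = 7*(-122 - 145) = 7*(-267) = -1869)
s*t = -189749*(-1869) = 354640881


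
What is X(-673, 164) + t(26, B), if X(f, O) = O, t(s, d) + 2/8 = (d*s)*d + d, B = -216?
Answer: 4852015/4 ≈ 1.2130e+6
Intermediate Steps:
t(s, d) = -1/4 + d + s*d**2 (t(s, d) = -1/4 + ((d*s)*d + d) = -1/4 + (s*d**2 + d) = -1/4 + (d + s*d**2) = -1/4 + d + s*d**2)
X(-673, 164) + t(26, B) = 164 + (-1/4 - 216 + 26*(-216)**2) = 164 + (-1/4 - 216 + 26*46656) = 164 + (-1/4 - 216 + 1213056) = 164 + 4851359/4 = 4852015/4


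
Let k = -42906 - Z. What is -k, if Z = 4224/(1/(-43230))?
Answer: -182560614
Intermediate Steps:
Z = -182603520 (Z = 4224/(-1/43230) = 4224*(-43230) = -182603520)
k = 182560614 (k = -42906 - 1*(-182603520) = -42906 + 182603520 = 182560614)
-k = -1*182560614 = -182560614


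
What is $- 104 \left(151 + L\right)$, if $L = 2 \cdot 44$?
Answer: $-24856$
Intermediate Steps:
$L = 88$
$- 104 \left(151 + L\right) = - 104 \left(151 + 88\right) = \left(-104\right) 239 = -24856$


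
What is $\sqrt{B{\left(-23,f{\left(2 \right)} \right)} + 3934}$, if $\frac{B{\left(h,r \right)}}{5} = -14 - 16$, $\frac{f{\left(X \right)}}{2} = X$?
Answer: $2 \sqrt{946} \approx 61.514$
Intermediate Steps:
$f{\left(X \right)} = 2 X$
$B{\left(h,r \right)} = -150$ ($B{\left(h,r \right)} = 5 \left(-14 - 16\right) = 5 \left(-30\right) = -150$)
$\sqrt{B{\left(-23,f{\left(2 \right)} \right)} + 3934} = \sqrt{-150 + 3934} = \sqrt{3784} = 2 \sqrt{946}$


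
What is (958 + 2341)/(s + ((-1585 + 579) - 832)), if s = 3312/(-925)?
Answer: -3051575/1703462 ≈ -1.7914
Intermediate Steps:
s = -3312/925 (s = 3312*(-1/925) = -3312/925 ≈ -3.5805)
(958 + 2341)/(s + ((-1585 + 579) - 832)) = (958 + 2341)/(-3312/925 + ((-1585 + 579) - 832)) = 3299/(-3312/925 + (-1006 - 832)) = 3299/(-3312/925 - 1838) = 3299/(-1703462/925) = 3299*(-925/1703462) = -3051575/1703462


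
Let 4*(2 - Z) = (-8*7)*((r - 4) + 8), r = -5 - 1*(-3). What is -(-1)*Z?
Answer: 30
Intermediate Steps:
r = -2 (r = -5 + 3 = -2)
Z = 30 (Z = 2 - (-8*7)*((-2 - 4) + 8)/4 = 2 - (-14)*(-6 + 8) = 2 - (-14)*2 = 2 - ¼*(-112) = 2 + 28 = 30)
-(-1)*Z = -(-1)*30 = -1*(-30) = 30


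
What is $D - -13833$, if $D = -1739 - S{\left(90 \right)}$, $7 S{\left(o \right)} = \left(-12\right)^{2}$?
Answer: $\frac{84514}{7} \approx 12073.0$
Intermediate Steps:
$S{\left(o \right)} = \frac{144}{7}$ ($S{\left(o \right)} = \frac{\left(-12\right)^{2}}{7} = \frac{1}{7} \cdot 144 = \frac{144}{7}$)
$D = - \frac{12317}{7}$ ($D = -1739 - \frac{144}{7} = - \frac{12317}{7} \approx -1759.6$)
$D - -13833 = - \frac{12317}{7} - -13833 = - \frac{12317}{7} + 13833 = \frac{84514}{7}$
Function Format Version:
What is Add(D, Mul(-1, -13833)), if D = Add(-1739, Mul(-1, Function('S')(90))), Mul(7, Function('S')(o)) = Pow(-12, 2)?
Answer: Rational(84514, 7) ≈ 12073.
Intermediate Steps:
Function('S')(o) = Rational(144, 7) (Function('S')(o) = Mul(Rational(1, 7), Pow(-12, 2)) = Mul(Rational(1, 7), 144) = Rational(144, 7))
D = Rational(-12317, 7) (D = Add(-1739, Mul(-1, Rational(144, 7))) = Add(-1739, Rational(-144, 7)) = Rational(-12317, 7) ≈ -1759.6)
Add(D, Mul(-1, -13833)) = Add(Rational(-12317, 7), Mul(-1, -13833)) = Add(Rational(-12317, 7), 13833) = Rational(84514, 7)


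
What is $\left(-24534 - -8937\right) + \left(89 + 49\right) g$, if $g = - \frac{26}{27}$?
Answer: $- \frac{141569}{9} \approx -15730.0$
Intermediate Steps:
$g = - \frac{26}{27}$ ($g = \left(-26\right) \frac{1}{27} = - \frac{26}{27} \approx -0.96296$)
$\left(-24534 - -8937\right) + \left(89 + 49\right) g = \left(-24534 - -8937\right) + \left(89 + 49\right) \left(- \frac{26}{27}\right) = \left(-24534 + 8937\right) + 138 \left(- \frac{26}{27}\right) = -15597 - \frac{1196}{9} = - \frac{141569}{9}$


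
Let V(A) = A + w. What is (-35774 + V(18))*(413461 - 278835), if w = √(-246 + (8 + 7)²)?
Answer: -4813687256 + 134626*I*√21 ≈ -4.8137e+9 + 6.1693e+5*I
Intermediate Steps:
w = I*√21 (w = √(-246 + 15²) = √(-246 + 225) = √(-21) = I*√21 ≈ 4.5826*I)
V(A) = A + I*√21
(-35774 + V(18))*(413461 - 278835) = (-35774 + (18 + I*√21))*(413461 - 278835) = (-35756 + I*√21)*134626 = -4813687256 + 134626*I*√21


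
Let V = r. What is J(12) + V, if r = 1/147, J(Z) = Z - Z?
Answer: 1/147 ≈ 0.0068027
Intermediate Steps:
J(Z) = 0
r = 1/147 ≈ 0.0068027
V = 1/147 ≈ 0.0068027
J(12) + V = 0 + 1/147 = 1/147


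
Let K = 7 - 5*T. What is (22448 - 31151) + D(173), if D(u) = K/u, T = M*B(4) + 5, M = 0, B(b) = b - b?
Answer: -1505637/173 ≈ -8703.1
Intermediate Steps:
B(b) = 0
T = 5 (T = 0*0 + 5 = 0 + 5 = 5)
K = -18 (K = 7 - 5*5 = 7 - 25 = -18)
D(u) = -18/u
(22448 - 31151) + D(173) = (22448 - 31151) - 18/173 = -8703 - 18*1/173 = -8703 - 18/173 = -1505637/173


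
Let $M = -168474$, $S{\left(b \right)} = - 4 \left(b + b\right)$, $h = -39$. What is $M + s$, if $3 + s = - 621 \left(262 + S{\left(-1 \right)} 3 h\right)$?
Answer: $250077$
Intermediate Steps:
$S{\left(b \right)} = - 8 b$ ($S{\left(b \right)} = - 4 \cdot 2 b = - 8 b$)
$s = 418551$ ($s = -3 - 621 \left(262 + \left(-8\right) \left(-1\right) 3 \left(-39\right)\right) = -3 - 621 \left(262 + 8 \cdot 3 \left(-39\right)\right) = -3 - 621 \left(262 + 24 \left(-39\right)\right) = -3 - 621 \left(262 - 936\right) = -3 - -418554 = -3 + 418554 = 418551$)
$M + s = -168474 + 418551 = 250077$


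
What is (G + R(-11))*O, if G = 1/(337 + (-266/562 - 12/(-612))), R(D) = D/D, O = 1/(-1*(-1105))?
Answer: 4837376/5329464725 ≈ 0.00090767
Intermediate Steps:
O = 1/1105 ≈ 0.00090498
R(D) = 1
G = 14331/4823045 (G = 1/(337 + (-266*1/562 - 12*(-1/612))) = 1/(337 + (-133/281 + 1/51)) = 1/(337 - 6502/14331) = 1/(4823045/14331) = 14331/4823045 ≈ 0.0029714)
(G + R(-11))*O = (14331/4823045 + 1)*(1/1105) = (4837376/4823045)*(1/1105) = 4837376/5329464725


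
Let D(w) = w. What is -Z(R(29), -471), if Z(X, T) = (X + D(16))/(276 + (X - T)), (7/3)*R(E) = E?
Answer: -199/5316 ≈ -0.037434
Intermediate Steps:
R(E) = 3*E/7
Z(X, T) = (16 + X)/(276 + X - T) (Z(X, T) = (X + 16)/(276 + (X - T)) = (16 + X)/(276 + X - T))
-Z(R(29), -471) = -(16 + (3/7)*29)/(276 + (3/7)*29 - 1*(-471)) = -(16 + 87/7)/(276 + 87/7 + 471) = -199/(5316/7*7) = -7*199/(5316*7) = -1*199/5316 = -199/5316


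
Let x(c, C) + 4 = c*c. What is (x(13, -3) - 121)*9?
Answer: 396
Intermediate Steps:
x(c, C) = -4 + c**2 (x(c, C) = -4 + c*c = -4 + c**2)
(x(13, -3) - 121)*9 = ((-4 + 13**2) - 121)*9 = ((-4 + 169) - 121)*9 = (165 - 121)*9 = 44*9 = 396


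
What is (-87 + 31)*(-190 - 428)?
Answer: 34608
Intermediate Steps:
(-87 + 31)*(-190 - 428) = -56*(-618) = 34608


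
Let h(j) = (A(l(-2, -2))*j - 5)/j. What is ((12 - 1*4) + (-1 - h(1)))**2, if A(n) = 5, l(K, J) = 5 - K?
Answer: 49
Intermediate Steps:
h(j) = (-5 + 5*j)/j (h(j) = (5*j - 5)/j = (-5 + 5*j)/j)
((12 - 1*4) + (-1 - h(1)))**2 = ((12 - 1*4) + (-1 - (5 - 5/1)))**2 = ((12 - 4) + (-1 - (5 - 5*1)))**2 = (8 + (-1 - (5 - 5)))**2 = (8 + (-1 - 1*0))**2 = (8 + (-1 + 0))**2 = (8 - 1)**2 = 7**2 = 49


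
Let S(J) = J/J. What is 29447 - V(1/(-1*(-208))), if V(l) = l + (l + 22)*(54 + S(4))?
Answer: 734155/26 ≈ 28237.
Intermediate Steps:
S(J) = 1
V(l) = 1210 + 56*l (V(l) = l + (l + 22)*(54 + 1) = l + (22 + l)*55 = l + (1210 + 55*l) = 1210 + 56*l)
29447 - V(1/(-1*(-208))) = 29447 - (1210 + 56/((-1*(-208)))) = 29447 - (1210 + 56/208) = 29447 - (1210 + 56*(1/208)) = 29447 - (1210 + 7/26) = 29447 - 1*31467/26 = 29447 - 31467/26 = 734155/26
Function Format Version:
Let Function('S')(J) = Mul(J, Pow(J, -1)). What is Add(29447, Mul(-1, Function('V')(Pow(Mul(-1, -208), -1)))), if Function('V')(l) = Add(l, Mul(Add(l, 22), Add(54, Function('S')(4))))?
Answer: Rational(734155, 26) ≈ 28237.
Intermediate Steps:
Function('S')(J) = 1
Function('V')(l) = Add(1210, Mul(56, l)) (Function('V')(l) = Add(l, Mul(Add(l, 22), Add(54, 1))) = Add(l, Mul(Add(22, l), 55)) = Add(l, Add(1210, Mul(55, l))) = Add(1210, Mul(56, l)))
Add(29447, Mul(-1, Function('V')(Pow(Mul(-1, -208), -1)))) = Add(29447, Mul(-1, Add(1210, Mul(56, Pow(Mul(-1, -208), -1))))) = Add(29447, Mul(-1, Add(1210, Mul(56, Pow(208, -1))))) = Add(29447, Mul(-1, Add(1210, Mul(56, Rational(1, 208))))) = Add(29447, Mul(-1, Add(1210, Rational(7, 26)))) = Add(29447, Mul(-1, Rational(31467, 26))) = Add(29447, Rational(-31467, 26)) = Rational(734155, 26)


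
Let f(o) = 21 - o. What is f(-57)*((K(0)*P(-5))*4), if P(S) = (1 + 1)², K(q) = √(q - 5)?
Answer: 1248*I*√5 ≈ 2790.6*I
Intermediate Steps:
K(q) = √(-5 + q)
P(S) = 4 (P(S) = 2² = 4)
f(-57)*((K(0)*P(-5))*4) = (21 - 1*(-57))*((√(-5 + 0)*4)*4) = (21 + 57)*((√(-5)*4)*4) = 78*(((I*√5)*4)*4) = 78*((4*I*√5)*4) = 78*(16*I*√5) = 1248*I*√5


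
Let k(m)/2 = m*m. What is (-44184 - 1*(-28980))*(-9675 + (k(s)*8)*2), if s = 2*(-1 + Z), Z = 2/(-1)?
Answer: 129583692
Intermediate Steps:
Z = -2 (Z = 2*(-1) = -2)
s = -6 (s = 2*(-1 - 2) = 2*(-3) = -6)
k(m) = 2*m² (k(m) = 2*(m*m) = 2*m²)
(-44184 - 1*(-28980))*(-9675 + (k(s)*8)*2) = (-44184 - 1*(-28980))*(-9675 + ((2*(-6)²)*8)*2) = (-44184 + 28980)*(-9675 + ((2*36)*8)*2) = -15204*(-9675 + (72*8)*2) = -15204*(-9675 + 576*2) = -15204*(-9675 + 1152) = -15204*(-8523) = 129583692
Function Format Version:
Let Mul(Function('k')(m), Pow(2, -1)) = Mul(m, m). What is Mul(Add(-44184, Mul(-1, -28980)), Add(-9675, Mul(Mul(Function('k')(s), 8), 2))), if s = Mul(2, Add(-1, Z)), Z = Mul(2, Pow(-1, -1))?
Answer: 129583692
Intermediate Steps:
Z = -2 (Z = Mul(2, -1) = -2)
s = -6 (s = Mul(2, Add(-1, -2)) = Mul(2, -3) = -6)
Function('k')(m) = Mul(2, Pow(m, 2)) (Function('k')(m) = Mul(2, Mul(m, m)) = Mul(2, Pow(m, 2)))
Mul(Add(-44184, Mul(-1, -28980)), Add(-9675, Mul(Mul(Function('k')(s), 8), 2))) = Mul(Add(-44184, Mul(-1, -28980)), Add(-9675, Mul(Mul(Mul(2, Pow(-6, 2)), 8), 2))) = Mul(Add(-44184, 28980), Add(-9675, Mul(Mul(Mul(2, 36), 8), 2))) = Mul(-15204, Add(-9675, Mul(Mul(72, 8), 2))) = Mul(-15204, Add(-9675, Mul(576, 2))) = Mul(-15204, Add(-9675, 1152)) = Mul(-15204, -8523) = 129583692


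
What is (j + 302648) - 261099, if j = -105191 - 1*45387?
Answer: -109029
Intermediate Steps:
j = -150578 (j = -105191 - 45387 = -150578)
(j + 302648) - 261099 = (-150578 + 302648) - 261099 = 152070 - 261099 = -109029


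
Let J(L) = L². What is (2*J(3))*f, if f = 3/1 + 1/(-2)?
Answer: 45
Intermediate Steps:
f = 5/2 (f = 3*1 + 1*(-½) = 3 - ½ = 5/2 ≈ 2.5000)
(2*J(3))*f = (2*3²)*(5/2) = (2*9)*(5/2) = 18*(5/2) = 45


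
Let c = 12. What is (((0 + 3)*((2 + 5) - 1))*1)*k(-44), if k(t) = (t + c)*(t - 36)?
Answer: 46080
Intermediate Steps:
k(t) = (-36 + t)*(12 + t) (k(t) = (t + 12)*(t - 36) = (12 + t)*(-36 + t) = (-36 + t)*(12 + t))
(((0 + 3)*((2 + 5) - 1))*1)*k(-44) = (((0 + 3)*((2 + 5) - 1))*1)*(-432 + (-44)**2 - 24*(-44)) = ((3*(7 - 1))*1)*(-432 + 1936 + 1056) = ((3*6)*1)*2560 = (18*1)*2560 = 18*2560 = 46080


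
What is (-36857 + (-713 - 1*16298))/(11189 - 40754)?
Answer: 17956/9855 ≈ 1.8220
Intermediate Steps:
(-36857 + (-713 - 1*16298))/(11189 - 40754) = (-36857 + (-713 - 16298))/(-29565) = (-36857 - 17011)*(-1/29565) = -53868*(-1/29565) = 17956/9855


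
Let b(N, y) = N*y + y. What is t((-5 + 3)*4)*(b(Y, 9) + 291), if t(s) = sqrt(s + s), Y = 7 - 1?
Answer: 1416*I ≈ 1416.0*I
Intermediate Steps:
Y = 6
t(s) = sqrt(2)*sqrt(s) (t(s) = sqrt(2*s) = sqrt(2)*sqrt(s))
b(N, y) = y + N*y
t((-5 + 3)*4)*(b(Y, 9) + 291) = (sqrt(2)*sqrt((-5 + 3)*4))*(9*(1 + 6) + 291) = (sqrt(2)*sqrt(-2*4))*(9*7 + 291) = (sqrt(2)*sqrt(-8))*(63 + 291) = (sqrt(2)*(2*I*sqrt(2)))*354 = (4*I)*354 = 1416*I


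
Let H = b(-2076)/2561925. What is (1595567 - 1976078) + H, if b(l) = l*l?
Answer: -324945444633/853975 ≈ -3.8051e+5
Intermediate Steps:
b(l) = l²
H = 1436592/853975 (H = (-2076)²/2561925 = 4309776*(1/2561925) = 1436592/853975 ≈ 1.6822)
(1595567 - 1976078) + H = (1595567 - 1976078) + 1436592/853975 = -380511 + 1436592/853975 = -324945444633/853975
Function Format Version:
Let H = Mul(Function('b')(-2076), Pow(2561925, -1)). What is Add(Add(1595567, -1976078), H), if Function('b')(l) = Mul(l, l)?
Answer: Rational(-324945444633, 853975) ≈ -3.8051e+5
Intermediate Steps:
Function('b')(l) = Pow(l, 2)
H = Rational(1436592, 853975) (H = Mul(Pow(-2076, 2), Pow(2561925, -1)) = Mul(4309776, Rational(1, 2561925)) = Rational(1436592, 853975) ≈ 1.6822)
Add(Add(1595567, -1976078), H) = Add(Add(1595567, -1976078), Rational(1436592, 853975)) = Add(-380511, Rational(1436592, 853975)) = Rational(-324945444633, 853975)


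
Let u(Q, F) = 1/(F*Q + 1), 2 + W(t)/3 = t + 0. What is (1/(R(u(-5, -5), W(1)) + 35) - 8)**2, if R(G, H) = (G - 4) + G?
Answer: 10361961/163216 ≈ 63.486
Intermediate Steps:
W(t) = -6 + 3*t (W(t) = -6 + 3*(t + 0) = -6 + 3*t)
u(Q, F) = 1/(1 + F*Q)
R(G, H) = -4 + 2*G (R(G, H) = (-4 + G) + G = -4 + 2*G)
(1/(R(u(-5, -5), W(1)) + 35) - 8)**2 = (1/((-4 + 2/(1 - 5*(-5))) + 35) - 8)**2 = (1/((-4 + 2/(1 + 25)) + 35) - 8)**2 = (1/((-4 + 2/26) + 35) - 8)**2 = (1/((-4 + 2*(1/26)) + 35) - 8)**2 = (1/((-4 + 1/13) + 35) - 8)**2 = (1/(-51/13 + 35) - 8)**2 = (1/(404/13) - 8)**2 = (13/404 - 8)**2 = (-3219/404)**2 = 10361961/163216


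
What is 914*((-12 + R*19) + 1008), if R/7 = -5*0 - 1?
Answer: 788782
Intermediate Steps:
R = -7 (R = 7*(-5*0 - 1) = 7*(0 - 1) = 7*(-1) = -7)
914*((-12 + R*19) + 1008) = 914*((-12 - 7*19) + 1008) = 914*((-12 - 133) + 1008) = 914*(-145 + 1008) = 914*863 = 788782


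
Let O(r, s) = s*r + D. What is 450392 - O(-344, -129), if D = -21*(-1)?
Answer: 405995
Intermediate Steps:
D = 21
O(r, s) = 21 + r*s (O(r, s) = s*r + 21 = r*s + 21 = 21 + r*s)
450392 - O(-344, -129) = 450392 - (21 - 344*(-129)) = 450392 - (21 + 44376) = 450392 - 1*44397 = 450392 - 44397 = 405995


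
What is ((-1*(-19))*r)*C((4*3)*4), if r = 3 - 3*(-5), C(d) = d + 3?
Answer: 17442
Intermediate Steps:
C(d) = 3 + d
r = 18 (r = 3 + 15 = 18)
((-1*(-19))*r)*C((4*3)*4) = (-1*(-19)*18)*(3 + (4*3)*4) = (19*18)*(3 + 12*4) = 342*(3 + 48) = 342*51 = 17442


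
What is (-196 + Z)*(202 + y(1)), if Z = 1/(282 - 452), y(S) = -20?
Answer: -3032211/85 ≈ -35673.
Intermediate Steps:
Z = -1/170 (Z = 1/(-170) = -1/170 ≈ -0.0058824)
(-196 + Z)*(202 + y(1)) = (-196 - 1/170)*(202 - 20) = -33321/170*182 = -3032211/85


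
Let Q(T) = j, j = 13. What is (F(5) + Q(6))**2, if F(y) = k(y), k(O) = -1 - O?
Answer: 49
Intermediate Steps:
Q(T) = 13
F(y) = -1 - y
(F(5) + Q(6))**2 = ((-1 - 1*5) + 13)**2 = ((-1 - 5) + 13)**2 = (-6 + 13)**2 = 7**2 = 49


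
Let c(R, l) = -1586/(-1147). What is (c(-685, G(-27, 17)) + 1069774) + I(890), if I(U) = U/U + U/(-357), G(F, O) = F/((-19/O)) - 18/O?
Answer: 438049942597/409479 ≈ 1.0698e+6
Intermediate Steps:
G(F, O) = -18/O - F*O/19 (G(F, O) = F*(-O/19) - 18/O = -F*O/19 - 18/O = -18/O - F*O/19)
c(R, l) = 1586/1147 (c(R, l) = -1586*(-1/1147) = 1586/1147)
I(U) = 1 - U/357 (I(U) = 1 + U*(-1/357) = 1 - U/357)
(c(-685, G(-27, 17)) + 1069774) + I(890) = (1586/1147 + 1069774) + (1 - 1/357*890) = 1227032364/1147 + (1 - 890/357) = 1227032364/1147 - 533/357 = 438049942597/409479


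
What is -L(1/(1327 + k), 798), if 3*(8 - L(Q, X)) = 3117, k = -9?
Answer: 1031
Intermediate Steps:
L(Q, X) = -1031 (L(Q, X) = 8 - ⅓*3117 = 8 - 1039 = -1031)
-L(1/(1327 + k), 798) = -1*(-1031) = 1031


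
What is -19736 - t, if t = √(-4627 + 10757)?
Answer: -19736 - √6130 ≈ -19814.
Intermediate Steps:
t = √6130 ≈ 78.294
-19736 - t = -19736 - √6130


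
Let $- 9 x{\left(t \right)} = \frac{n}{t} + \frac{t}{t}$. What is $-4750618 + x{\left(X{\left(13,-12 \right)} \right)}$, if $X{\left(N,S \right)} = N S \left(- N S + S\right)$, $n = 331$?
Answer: $- \frac{960460966901}{202176} \approx -4.7506 \cdot 10^{6}$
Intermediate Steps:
$X{\left(N,S \right)} = N S \left(S - N S\right)$ ($X{\left(N,S \right)} = N S \left(- N S + S\right) = N S \left(S - N S\right)$)
$x{\left(t \right)} = - \frac{1}{9} - \frac{331}{9 t}$ ($x{\left(t \right)} = - \frac{\frac{331}{t} + \frac{t}{t}}{9} = - \frac{\frac{331}{t} + 1}{9} = - \frac{1 + \frac{331}{t}}{9} = - \frac{1}{9} - \frac{331}{9 t}$)
$-4750618 + x{\left(X{\left(13,-12 \right)} \right)} = -4750618 + \frac{-331 - 13 \left(-12\right)^{2} \left(1 - 13\right)}{9 \cdot 13 \left(-12\right)^{2} \left(1 - 13\right)} = -4750618 + \frac{-331 - 13 \cdot 144 \left(1 - 13\right)}{9 \cdot 13 \cdot 144 \left(1 - 13\right)} = -4750618 + \frac{-331 - 13 \cdot 144 \left(-12\right)}{9 \cdot 13 \cdot 144 \left(-12\right)} = -4750618 + \frac{-331 - -22464}{9 \left(-22464\right)} = -4750618 + \frac{1}{9} \left(- \frac{1}{22464}\right) \left(-331 + 22464\right) = -4750618 + \frac{1}{9} \left(- \frac{1}{22464}\right) 22133 = -4750618 - \frac{22133}{202176} = - \frac{960460966901}{202176}$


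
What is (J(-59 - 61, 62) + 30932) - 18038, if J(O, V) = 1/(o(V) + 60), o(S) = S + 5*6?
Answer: 1959889/152 ≈ 12894.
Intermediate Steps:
o(S) = 30 + S (o(S) = S + 30 = 30 + S)
J(O, V) = 1/(90 + V) (J(O, V) = 1/((30 + V) + 60) = 1/(90 + V))
(J(-59 - 61, 62) + 30932) - 18038 = (1/(90 + 62) + 30932) - 18038 = (1/152 + 30932) - 18038 = 4701665/152 - 18038 = 1959889/152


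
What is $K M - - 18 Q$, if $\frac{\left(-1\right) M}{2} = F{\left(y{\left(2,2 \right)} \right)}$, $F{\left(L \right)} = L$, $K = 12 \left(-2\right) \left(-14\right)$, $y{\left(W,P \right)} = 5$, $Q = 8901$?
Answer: $156858$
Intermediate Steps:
$K = 336$ ($K = \left(-24\right) \left(-14\right) = 336$)
$M = -10$ ($M = \left(-2\right) 5 = -10$)
$K M - - 18 Q = 336 \left(-10\right) - \left(-18\right) 8901 = -3360 - -160218 = -3360 + 160218 = 156858$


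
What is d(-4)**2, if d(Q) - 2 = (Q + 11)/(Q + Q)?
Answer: 81/64 ≈ 1.2656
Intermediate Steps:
d(Q) = 2 + (11 + Q)/(2*Q) (d(Q) = 2 + (Q + 11)/(Q + Q) = 2 + (11 + Q)/((2*Q)) = 2 + (11 + Q)*(1/(2*Q)) = 2 + (11 + Q)/(2*Q))
d(-4)**2 = ((1/2)*(11 + 5*(-4))/(-4))**2 = ((1/2)*(-1/4)*(11 - 20))**2 = ((1/2)*(-1/4)*(-9))**2 = (9/8)**2 = 81/64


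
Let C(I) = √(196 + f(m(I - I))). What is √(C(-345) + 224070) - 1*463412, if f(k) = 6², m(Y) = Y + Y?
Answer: -463412 + √(224070 + 2*√58) ≈ -4.6294e+5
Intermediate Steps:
m(Y) = 2*Y
f(k) = 36
C(I) = 2*√58 (C(I) = √(196 + 36) = √232 = 2*√58)
√(C(-345) + 224070) - 1*463412 = √(2*√58 + 224070) - 1*463412 = √(224070 + 2*√58) - 463412 = -463412 + √(224070 + 2*√58)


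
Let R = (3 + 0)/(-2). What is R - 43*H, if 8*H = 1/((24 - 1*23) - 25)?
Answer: -245/192 ≈ -1.2760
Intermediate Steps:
H = -1/192 (H = 1/(8*((24 - 1*23) - 25)) = 1/(8*((24 - 23) - 25)) = 1/(8*(1 - 25)) = (⅛)/(-24) = (⅛)*(-1/24) = -1/192 ≈ -0.0052083)
R = -3/2 (R = -½*3 = -3/2 ≈ -1.5000)
R - 43*H = -3/2 - 43*(-1/192) = -3/2 + 43/192 = -245/192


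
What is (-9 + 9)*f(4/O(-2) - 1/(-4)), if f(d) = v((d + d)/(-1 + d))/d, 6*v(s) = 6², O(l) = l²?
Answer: 0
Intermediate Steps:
v(s) = 6 (v(s) = (⅙)*6² = (⅙)*36 = 6)
f(d) = 6/d
(-9 + 9)*f(4/O(-2) - 1/(-4)) = (-9 + 9)*(6/(4/((-2)²) - 1/(-4))) = 0*(6/(4/4 - 1*(-¼))) = 0*(6/(4*(¼) + ¼)) = 0*(6/(1 + ¼)) = 0*(6/(5/4)) = 0*(6*(⅘)) = 0*(24/5) = 0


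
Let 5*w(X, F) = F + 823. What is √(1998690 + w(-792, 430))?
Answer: √49973515/5 ≈ 1413.8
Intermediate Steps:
w(X, F) = 823/5 + F/5 (w(X, F) = (F + 823)/5 = (823 + F)/5 = 823/5 + F/5)
√(1998690 + w(-792, 430)) = √(1998690 + (823/5 + (⅕)*430)) = √(1998690 + (823/5 + 86)) = √(1998690 + 1253/5) = √(9994703/5) = √49973515/5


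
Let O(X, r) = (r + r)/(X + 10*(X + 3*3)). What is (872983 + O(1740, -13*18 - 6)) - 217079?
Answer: 420434448/641 ≈ 6.5590e+5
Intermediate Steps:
O(X, r) = 2*r/(90 + 11*X) (O(X, r) = (2*r)/(X + 10*(X + 9)) = (2*r)/(X + 10*(9 + X)) = (2*r)/(X + (90 + 10*X)) = (2*r)/(90 + 11*X) = 2*r/(90 + 11*X))
(872983 + O(1740, -13*18 - 6)) - 217079 = (872983 + 2*(-13*18 - 6)/(90 + 11*1740)) - 217079 = (872983 + 2*(-234 - 6)/(90 + 19140)) - 217079 = (872983 + 2*(-240)/19230) - 217079 = (872983 + 2*(-240)*(1/19230)) - 217079 = (872983 - 16/641) - 217079 = 559582087/641 - 217079 = 420434448/641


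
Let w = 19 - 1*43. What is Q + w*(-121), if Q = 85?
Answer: 2989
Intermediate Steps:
w = -24 (w = 19 - 43 = -24)
Q + w*(-121) = 85 - 24*(-121) = 85 + 2904 = 2989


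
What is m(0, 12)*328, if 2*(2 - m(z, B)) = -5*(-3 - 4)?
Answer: -5084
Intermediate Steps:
m(z, B) = -31/2 (m(z, B) = 2 - (-5)*(-3 - 4)/2 = 2 - (-5)*(-7)/2 = 2 - 1/2*35 = 2 - 35/2 = -31/2)
m(0, 12)*328 = -31/2*328 = -5084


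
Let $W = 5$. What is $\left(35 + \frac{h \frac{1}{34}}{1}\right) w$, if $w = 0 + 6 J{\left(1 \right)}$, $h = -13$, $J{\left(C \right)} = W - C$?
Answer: $\frac{14124}{17} \approx 830.82$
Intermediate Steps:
$J{\left(C \right)} = 5 - C$
$w = 24$ ($w = 0 + 6 \left(5 - 1\right) = 0 + 6 \cdot 4 = 0 + 24 = 24$)
$\left(35 + \frac{h \frac{1}{34}}{1}\right) w = \left(35 + \frac{\left(-13\right) \frac{1}{34}}{1}\right) 24 = \left(35 + \left(-13\right) \frac{1}{34} \cdot 1\right) 24 = \left(35 - \frac{13}{34}\right) 24 = \frac{1177}{34} \cdot 24 = \frac{14124}{17}$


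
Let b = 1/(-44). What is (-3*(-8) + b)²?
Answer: 1113025/1936 ≈ 574.91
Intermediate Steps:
b = -1/44 ≈ -0.022727
(-3*(-8) + b)² = (-3*(-8) - 1/44)² = (24 - 1/44)² = (1055/44)² = 1113025/1936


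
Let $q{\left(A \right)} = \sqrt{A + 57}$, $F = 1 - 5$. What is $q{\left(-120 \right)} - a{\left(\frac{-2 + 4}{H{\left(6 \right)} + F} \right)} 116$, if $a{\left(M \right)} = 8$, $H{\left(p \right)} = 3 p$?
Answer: $-928 + 3 i \sqrt{7} \approx -928.0 + 7.9373 i$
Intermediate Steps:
$F = -4$ ($F = 1 - 5 = -4$)
$q{\left(A \right)} = \sqrt{57 + A}$
$q{\left(-120 \right)} - a{\left(\frac{-2 + 4}{H{\left(6 \right)} + F} \right)} 116 = \sqrt{57 - 120} - 8 \cdot 116 = \sqrt{-63} - 928 = 3 i \sqrt{7} - 928 = -928 + 3 i \sqrt{7}$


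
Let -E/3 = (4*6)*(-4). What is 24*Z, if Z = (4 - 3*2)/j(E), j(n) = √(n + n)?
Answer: -2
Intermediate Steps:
E = 288 (E = -3*4*6*(-4) = -72*(-4) = -3*(-96) = 288)
j(n) = √2*√n (j(n) = √(2*n) = √2*√n)
Z = -1/12 (Z = (4 - 3*2)/((√2*√288)) = (4 - 6)/((√2*(12*√2))) = -2/24 = -2*1/24 = -1/12 ≈ -0.083333)
24*Z = 24*(-1/12) = -2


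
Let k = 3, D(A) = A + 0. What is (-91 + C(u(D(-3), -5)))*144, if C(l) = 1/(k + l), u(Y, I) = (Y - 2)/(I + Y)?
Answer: -378864/29 ≈ -13064.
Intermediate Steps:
D(A) = A
u(Y, I) = (-2 + Y)/(I + Y)
C(l) = 1/(3 + l)
(-91 + C(u(D(-3), -5)))*144 = (-91 + 1/(3 + (-2 - 3)/(-5 - 3)))*144 = (-91 + 1/(3 - 5/(-8)))*144 = (-91 + 1/(3 - ⅛*(-5)))*144 = (-91 + 1/(3 + 5/8))*144 = (-91 + 1/(29/8))*144 = (-91 + 8/29)*144 = -2631/29*144 = -378864/29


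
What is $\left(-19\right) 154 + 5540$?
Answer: $2614$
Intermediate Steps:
$\left(-19\right) 154 + 5540 = -2926 + 5540 = 2614$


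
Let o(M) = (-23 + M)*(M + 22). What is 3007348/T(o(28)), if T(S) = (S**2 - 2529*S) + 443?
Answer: -3007348/569307 ≈ -5.2825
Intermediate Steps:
o(M) = (-23 + M)*(22 + M)
T(S) = 443 + S**2 - 2529*S
3007348/T(o(28)) = 3007348/(443 + (-506 + 28**2 - 1*28)**2 - 2529*(-506 + 28**2 - 1*28)) = 3007348/(443 + (-506 + 784 - 28)**2 - 2529*(-506 + 784 - 28)) = 3007348/(443 + 250**2 - 2529*250) = 3007348/(443 + 62500 - 632250) = 3007348/(-569307) = 3007348*(-1/569307) = -3007348/569307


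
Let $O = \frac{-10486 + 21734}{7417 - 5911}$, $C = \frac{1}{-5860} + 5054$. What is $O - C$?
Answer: $- \frac{22268221927}{4412580} \approx -5046.5$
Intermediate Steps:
$C = \frac{29616439}{5860}$ ($C = - \frac{1}{5860} + 5054 = \frac{29616439}{5860} \approx 5054.0$)
$O = \frac{5624}{753}$ ($O = \frac{11248}{1506} = 11248 \cdot \frac{1}{1506} = \frac{5624}{753} \approx 7.4688$)
$O - C = \frac{5624}{753} - \frac{29616439}{5860} = - \frac{22268221927}{4412580}$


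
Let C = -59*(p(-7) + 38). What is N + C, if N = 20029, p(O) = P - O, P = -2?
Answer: 17492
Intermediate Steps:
p(O) = -2 - O
C = -2537 (C = -59*((-2 - 1*(-7)) + 38) = -59*((-2 + 7) + 38) = -59*(5 + 38) = -59*43 = -2537)
N + C = 20029 - 2537 = 17492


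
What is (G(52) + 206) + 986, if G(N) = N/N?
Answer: 1193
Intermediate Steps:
G(N) = 1
(G(52) + 206) + 986 = (1 + 206) + 986 = 207 + 986 = 1193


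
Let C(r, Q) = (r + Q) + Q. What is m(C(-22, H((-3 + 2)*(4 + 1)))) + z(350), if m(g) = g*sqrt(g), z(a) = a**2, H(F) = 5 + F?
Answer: 122500 - 22*I*sqrt(22) ≈ 1.225e+5 - 103.19*I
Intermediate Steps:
C(r, Q) = r + 2*Q (C(r, Q) = (Q + r) + Q = r + 2*Q)
m(g) = g**(3/2)
m(C(-22, H((-3 + 2)*(4 + 1)))) + z(350) = (-22 + 2*(5 + (-3 + 2)*(4 + 1)))**(3/2) + 350**2 = (-22 + 2*(5 - 1*5))**(3/2) + 122500 = (-22 + 2*(5 - 5))**(3/2) + 122500 = (-22 + 2*0)**(3/2) + 122500 = (-22 + 0)**(3/2) + 122500 = (-22)**(3/2) + 122500 = -22*I*sqrt(22) + 122500 = 122500 - 22*I*sqrt(22)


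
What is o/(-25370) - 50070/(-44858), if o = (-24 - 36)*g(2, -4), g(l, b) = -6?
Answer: 62706351/56902373 ≈ 1.1020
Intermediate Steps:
o = 360 (o = (-24 - 36)*(-6) = -60*(-6) = 360)
o/(-25370) - 50070/(-44858) = 360/(-25370) - 50070/(-44858) = 360*(-1/25370) - 50070*(-1/44858) = -36/2537 + 25035/22429 = 62706351/56902373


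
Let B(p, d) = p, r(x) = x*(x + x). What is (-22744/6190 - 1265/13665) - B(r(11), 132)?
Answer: -2078852381/8458635 ≈ -245.77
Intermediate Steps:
r(x) = 2*x² (r(x) = x*(2*x) = 2*x²)
(-22744/6190 - 1265/13665) - B(r(11), 132) = (-22744/6190 - 1265/13665) - 2*11² = (-22744*1/6190 - 1265*1/13665) - 2*121 = (-11372/3095 - 253/2733) - 1*242 = -31862711/8458635 - 242 = -2078852381/8458635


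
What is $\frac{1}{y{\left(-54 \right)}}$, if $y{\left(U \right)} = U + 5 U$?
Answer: $- \frac{1}{324} \approx -0.0030864$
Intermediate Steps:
$y{\left(U \right)} = 6 U$
$\frac{1}{y{\left(-54 \right)}} = \frac{1}{6 \left(-54\right)} = \frac{1}{-324} = - \frac{1}{324}$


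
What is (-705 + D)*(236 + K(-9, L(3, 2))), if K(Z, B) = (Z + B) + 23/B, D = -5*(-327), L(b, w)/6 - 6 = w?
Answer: 2049565/8 ≈ 2.5620e+5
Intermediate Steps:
L(b, w) = 36 + 6*w
D = 1635
K(Z, B) = B + Z + 23/B (K(Z, B) = (B + Z) + 23/B = B + Z + 23/B)
(-705 + D)*(236 + K(-9, L(3, 2))) = (-705 + 1635)*(236 + ((36 + 6*2) - 9 + 23/(36 + 6*2))) = 930*(236 + ((36 + 12) - 9 + 23/(36 + 12))) = 930*(236 + (48 - 9 + 23/48)) = 930*(236 + 1895/48) = 930*(13223/48) = 2049565/8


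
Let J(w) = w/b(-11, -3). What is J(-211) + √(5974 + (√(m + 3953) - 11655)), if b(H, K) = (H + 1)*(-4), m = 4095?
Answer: -211/40 + I*√(5681 - 4*√503) ≈ -5.275 + 74.775*I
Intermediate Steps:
b(H, K) = -4 - 4*H (b(H, K) = (1 + H)*(-4) = -4 - 4*H)
J(w) = w/40 (J(w) = w/(-4 - 4*(-11)) = w/(-4 + 44) = w/40)
J(-211) + √(5974 + (√(m + 3953) - 11655)) = (1/40)*(-211) + √(5974 + (√(4095 + 3953) - 11655)) = -211/40 + √(5974 + (√8048 - 11655)) = -211/40 + √(5974 + (4*√503 - 11655)) = -211/40 + √(5974 + (-11655 + 4*√503)) = -211/40 + √(-5681 + 4*√503)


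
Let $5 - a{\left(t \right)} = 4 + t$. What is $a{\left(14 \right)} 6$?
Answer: $-78$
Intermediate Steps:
$a{\left(t \right)} = 1 - t$ ($a{\left(t \right)} = 5 - \left(4 + t\right) = 1 - t$)
$a{\left(14 \right)} 6 = \left(1 - 14\right) 6 = \left(-13\right) 6 = -78$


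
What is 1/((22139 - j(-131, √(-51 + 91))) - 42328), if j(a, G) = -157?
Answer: -1/20032 ≈ -4.9920e-5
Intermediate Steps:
1/((22139 - j(-131, √(-51 + 91))) - 42328) = 1/((22139 - 1*(-157)) - 42328) = 1/((22139 + 157) - 42328) = 1/(22296 - 42328) = 1/(-20032) = -1/20032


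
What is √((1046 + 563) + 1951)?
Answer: 2*√890 ≈ 59.666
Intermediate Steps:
√((1046 + 563) + 1951) = √(1609 + 1951) = √3560 = 2*√890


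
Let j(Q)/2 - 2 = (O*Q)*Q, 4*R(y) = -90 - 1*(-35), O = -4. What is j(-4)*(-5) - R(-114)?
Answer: 2535/4 ≈ 633.75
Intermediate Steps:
R(y) = -55/4 (R(y) = (-90 - 1*(-35))/4 = (-90 + 35)/4 = (¼)*(-55) = -55/4)
j(Q) = 4 - 8*Q² (j(Q) = 4 + 2*((-4*Q)*Q) = 4 + 2*(-4*Q²) = 4 - 8*Q²)
j(-4)*(-5) - R(-114) = (4 - 8*(-4)²)*(-5) - 1*(-55/4) = (4 - 8*16)*(-5) + 55/4 = (4 - 128)*(-5) + 55/4 = -124*(-5) + 55/4 = 620 + 55/4 = 2535/4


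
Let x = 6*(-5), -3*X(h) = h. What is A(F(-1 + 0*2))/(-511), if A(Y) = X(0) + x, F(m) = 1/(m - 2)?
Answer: 30/511 ≈ 0.058708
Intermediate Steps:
X(h) = -h/3
x = -30
F(m) = 1/(-2 + m)
A(Y) = -30 (A(Y) = -1/3*0 - 30 = 0 - 30 = -30)
A(F(-1 + 0*2))/(-511) = -30/(-511) = -30*(-1/511) = 30/511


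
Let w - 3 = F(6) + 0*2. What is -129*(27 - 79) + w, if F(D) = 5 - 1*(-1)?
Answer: 6717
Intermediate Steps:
F(D) = 6 (F(D) = 5 + 1 = 6)
w = 9 (w = 3 + (6 + 0*2) = 3 + (6 + 0) = 3 + 6 = 9)
-129*(27 - 79) + w = -129*(27 - 79) + 9 = -129*(-52) + 9 = 6708 + 9 = 6717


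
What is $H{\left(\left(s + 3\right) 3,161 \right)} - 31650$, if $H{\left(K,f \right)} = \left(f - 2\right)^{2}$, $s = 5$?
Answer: $-6369$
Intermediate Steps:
$H{\left(K,f \right)} = \left(-2 + f\right)^{2}$
$H{\left(\left(s + 3\right) 3,161 \right)} - 31650 = \left(-2 + 161\right)^{2} - 31650 = 159^{2} - 31650 = 25281 - 31650 = -6369$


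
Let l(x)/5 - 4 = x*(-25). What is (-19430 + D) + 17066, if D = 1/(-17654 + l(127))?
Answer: -79215277/33509 ≈ -2364.0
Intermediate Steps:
l(x) = 20 - 125*x (l(x) = 20 + 5*(x*(-25)) = 20 + 5*(-25*x) = 20 - 125*x)
D = -1/33509 (D = 1/(-17654 + (20 - 125*127)) = 1/(-17654 + (20 - 15875)) = 1/(-17654 - 15855) = 1/(-33509) = -1/33509 ≈ -2.9843e-5)
(-19430 + D) + 17066 = (-19430 - 1/33509) + 17066 = -651079871/33509 + 17066 = -79215277/33509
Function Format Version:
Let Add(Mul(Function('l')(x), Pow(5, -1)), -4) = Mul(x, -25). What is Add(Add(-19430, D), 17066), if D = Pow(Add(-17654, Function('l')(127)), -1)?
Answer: Rational(-79215277, 33509) ≈ -2364.0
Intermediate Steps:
Function('l')(x) = Add(20, Mul(-125, x)) (Function('l')(x) = Add(20, Mul(5, Mul(x, -25))) = Add(20, Mul(5, Mul(-25, x))) = Add(20, Mul(-125, x)))
D = Rational(-1, 33509) (D = Pow(Add(-17654, Add(20, Mul(-125, 127))), -1) = Pow(Add(-17654, Add(20, -15875)), -1) = Pow(Add(-17654, -15855), -1) = Pow(-33509, -1) = Rational(-1, 33509) ≈ -2.9843e-5)
Add(Add(-19430, D), 17066) = Add(Add(-19430, Rational(-1, 33509)), 17066) = Add(Rational(-651079871, 33509), 17066) = Rational(-79215277, 33509)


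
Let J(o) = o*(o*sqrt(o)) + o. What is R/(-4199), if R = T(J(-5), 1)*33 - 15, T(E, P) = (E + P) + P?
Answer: 6/221 - 825*I*sqrt(5)/4199 ≈ 0.027149 - 0.43933*I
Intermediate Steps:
J(o) = o + o**(5/2) (J(o) = o*o**(3/2) + o = o**(5/2) + o = o + o**(5/2))
T(E, P) = E + 2*P
R = -114 + 825*I*sqrt(5) (R = ((-5 + (-5)**(5/2)) + 2*1)*33 - 15 = ((-5 + 25*I*sqrt(5)) + 2)*33 - 15 = (-3 + 25*I*sqrt(5))*33 - 15 = (-99 + 825*I*sqrt(5)) - 15 = -114 + 825*I*sqrt(5) ≈ -114.0 + 1844.8*I)
R/(-4199) = (-114 + 825*I*sqrt(5))/(-4199) = (-114 + 825*I*sqrt(5))*(-1/4199) = 6/221 - 825*I*sqrt(5)/4199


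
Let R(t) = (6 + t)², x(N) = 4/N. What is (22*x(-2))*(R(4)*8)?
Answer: -35200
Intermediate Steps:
(22*x(-2))*(R(4)*8) = (22*(4/(-2)))*((6 + 4)²*8) = (22*(4*(-½)))*(10²*8) = (22*(-2))*(100*8) = -44*800 = -35200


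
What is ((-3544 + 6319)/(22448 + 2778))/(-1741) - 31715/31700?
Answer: -139296211669/139221537220 ≈ -1.0005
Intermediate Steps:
((-3544 + 6319)/(22448 + 2778))/(-1741) - 31715/31700 = (2775/25226)*(-1/1741) - 31715*1/31700 = (2775*(1/25226))*(-1/1741) - 6343/6340 = (2775/25226)*(-1/1741) - 6343/6340 = -2775/43918466 - 6343/6340 = -139296211669/139221537220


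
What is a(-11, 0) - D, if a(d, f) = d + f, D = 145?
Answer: -156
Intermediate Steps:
a(-11, 0) - D = (-11 + 0) - 1*145 = -11 - 145 = -156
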